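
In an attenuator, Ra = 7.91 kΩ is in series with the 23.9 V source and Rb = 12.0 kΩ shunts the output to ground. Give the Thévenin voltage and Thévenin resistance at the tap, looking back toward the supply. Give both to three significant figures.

V_th = 14.4 V, R_th = 4.77 kΩ

V_th is the open-circuit tap voltage: 23.9 × 12.0/(7.91 + 12.0) = 14.4 V.
With the supply zeroed, Ra and Rb appear in parallel from the tap: R_th = Ra‖Rb = (7.91 × 12.0)/19.91 = 4.77 kΩ.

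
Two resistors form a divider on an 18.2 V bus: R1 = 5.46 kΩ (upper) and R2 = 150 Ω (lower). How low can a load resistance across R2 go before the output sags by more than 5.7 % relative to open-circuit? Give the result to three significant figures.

Output resistance R_th = R1‖R2 = (5460 × 150)/5610 = 146.0 Ω.
The fractional drop is R_th/(R_th + R_L); requiring this ≤ 0.0570 gives R_L ≥ R_th(1/0.0570 − 1) = 146.0 × 16.54 = 2.42 kΩ.

R_L(min) ≈ 2.42 kΩ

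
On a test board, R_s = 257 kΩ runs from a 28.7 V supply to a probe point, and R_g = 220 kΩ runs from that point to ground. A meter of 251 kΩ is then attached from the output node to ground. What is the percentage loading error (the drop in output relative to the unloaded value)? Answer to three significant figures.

32.1 %

The divider's output (Thévenin) resistance is R_s‖R_g = 118.5 kΩ.
Fractional drop under load = R_th/(R_th + R_L) = 118.5 / (118.5 + 251) = 0.3208.
So the output falls by 32.1 %.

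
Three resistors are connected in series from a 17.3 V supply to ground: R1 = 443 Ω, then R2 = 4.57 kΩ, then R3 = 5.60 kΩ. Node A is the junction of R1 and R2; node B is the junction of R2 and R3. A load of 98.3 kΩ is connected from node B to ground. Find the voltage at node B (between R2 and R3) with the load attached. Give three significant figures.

At node B, R3 is in parallel with the load: R3‖R_L = 5298 Ω.
Below node A the resistance is R2 + (R3‖R_L) = 9868 Ω, so V_A = 17.3 × 9868/10310 = 16.56 V.
Then V_B = V_A × (R3‖R_L)/(R2 + R3‖R_L) = 16.56 × 5298/9868 = 8.89 V.

V ≈ 8.89 V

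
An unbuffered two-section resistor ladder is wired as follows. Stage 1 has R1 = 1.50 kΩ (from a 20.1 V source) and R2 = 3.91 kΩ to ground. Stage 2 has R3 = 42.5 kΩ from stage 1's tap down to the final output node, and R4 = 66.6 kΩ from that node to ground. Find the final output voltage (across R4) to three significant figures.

Stage 2 presents R3+R4 = 109.1 kΩ as a load on stage 1's tap.
Stage 1's lower leg becomes R2‖(R3+R4) = 3.775 kΩ, so V_mid = 20.1 × 3.775/5.275 = 14.38 V.
Stage 2 is itself unloaded: V_out = V_mid × R4/(R3+R4) = 14.38 × 66.6/109.1 = 8.78 V.

V_out ≈ 8.78 V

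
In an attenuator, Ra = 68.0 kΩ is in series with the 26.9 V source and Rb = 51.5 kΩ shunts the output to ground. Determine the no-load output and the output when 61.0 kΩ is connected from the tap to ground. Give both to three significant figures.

Open-circuit: V = 26.9 × 51.5/(68.0 + 51.5) = 11.6 V.
With the load, Rb becomes Rb‖R_L = 27.92 kΩ, so V = 26.9 × 27.92/95.92 = 7.83 V.

Unloaded: 11.6 V; loaded: 7.83 V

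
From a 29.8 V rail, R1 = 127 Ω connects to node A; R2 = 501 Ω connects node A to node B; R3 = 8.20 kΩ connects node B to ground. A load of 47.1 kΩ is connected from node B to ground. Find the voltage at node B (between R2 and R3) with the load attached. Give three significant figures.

V ≈ 27.3 V

At node B, R3 is in parallel with the load: R3‖R_L = 6984 Ω.
Below node A the resistance is R2 + (R3‖R_L) = 7485 Ω, so V_A = 29.8 × 7485/7612 = 29.30 V.
Then V_B = V_A × (R3‖R_L)/(R2 + R3‖R_L) = 29.30 × 6984/7485 = 27.3 V.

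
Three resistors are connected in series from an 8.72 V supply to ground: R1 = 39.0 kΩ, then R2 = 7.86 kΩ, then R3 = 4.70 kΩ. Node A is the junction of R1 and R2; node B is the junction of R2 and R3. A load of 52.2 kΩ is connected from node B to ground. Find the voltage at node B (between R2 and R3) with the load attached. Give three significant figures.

At node B, R3 is in parallel with the load: R3‖R_L = 4.312 kΩ.
Below node A the resistance is R2 + (R3‖R_L) = 12.17 kΩ, so V_A = 8.72 × 12.17/51.17 = 2.074 V.
Then V_B = V_A × (R3‖R_L)/(R2 + R3‖R_L) = 2.074 × 4.312/12.17 = 0.735 V.

V ≈ 0.735 V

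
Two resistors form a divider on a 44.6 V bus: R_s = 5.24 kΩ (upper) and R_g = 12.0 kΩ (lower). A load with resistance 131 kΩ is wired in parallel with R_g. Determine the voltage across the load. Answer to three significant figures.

V_out ≈ 30.2 V

The load sits in parallel with R_g: R_g‖R_L = (12.0 × 131) / (12.0 + 131) = 10.99 kΩ.
V_out = 44.6 × 10.99 / (5.24 + 10.99) = 44.6 × 10.99/16.23 = 30.2 V.
(Unloaded it would have been 31.0 V.)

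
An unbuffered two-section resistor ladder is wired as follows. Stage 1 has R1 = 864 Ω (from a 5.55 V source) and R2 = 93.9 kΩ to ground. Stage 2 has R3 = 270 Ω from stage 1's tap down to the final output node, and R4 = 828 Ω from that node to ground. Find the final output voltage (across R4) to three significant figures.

Stage 2 presents R3+R4 = 1098 Ω as a load on stage 1's tap.
Stage 1's lower leg becomes R2‖(R3+R4) = 1085 Ω, so V_mid = 5.55 × 1085/1949 = 3.090 V.
Stage 2 is itself unloaded: V_out = V_mid × R4/(R3+R4) = 3.090 × 828/1098 = 2.33 V.

V_out ≈ 2.33 V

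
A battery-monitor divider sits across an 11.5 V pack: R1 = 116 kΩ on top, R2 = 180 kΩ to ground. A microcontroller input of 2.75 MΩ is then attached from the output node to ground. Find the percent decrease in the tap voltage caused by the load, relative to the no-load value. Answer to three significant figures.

2.50 %

The divider's output (Thévenin) resistance is R1‖R2 = 70.54 kΩ.
Fractional drop under load = R_th/(R_th + R_L) = 70.54 / (70.54 + 2750) = 0.02501.
So the output falls by 2.50 %.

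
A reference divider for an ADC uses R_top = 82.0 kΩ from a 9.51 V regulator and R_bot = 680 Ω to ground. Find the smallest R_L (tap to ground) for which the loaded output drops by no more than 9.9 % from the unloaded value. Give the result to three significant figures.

Output resistance R_th = R_top‖R_bot = (82000 × 680)/82680 = 674.4 Ω.
The fractional drop is R_th/(R_th + R_L); requiring this ≤ 0.0990 gives R_L ≥ R_th(1/0.0990 − 1) = 674.4 × 9.101 = 6.14 kΩ.

R_L(min) ≈ 6.14 kΩ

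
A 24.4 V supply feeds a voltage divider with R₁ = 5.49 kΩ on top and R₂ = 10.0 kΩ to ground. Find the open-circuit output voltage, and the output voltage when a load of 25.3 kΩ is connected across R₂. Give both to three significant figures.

Unloaded: 15.8 V; loaded: 13.8 V

Open-circuit: V = 24.4 × 10.0/(5.49 + 10.0) = 15.8 V.
With the load, R₂ becomes R₂‖R_L = 7.167 kΩ, so V = 24.4 × 7.167/12.66 = 13.8 V.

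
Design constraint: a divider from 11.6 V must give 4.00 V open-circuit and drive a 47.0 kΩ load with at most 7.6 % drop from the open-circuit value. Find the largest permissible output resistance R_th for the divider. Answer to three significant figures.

R_th ≤ 3.87 kΩ

Loading drop = R_th/(R_th + R_L) ≤ 0.0760, so R_th ≤ R_L · ε/(1−ε) = 47.0 kΩ × 0.0760/0.9240 = 3.87 kΩ.
(Any R1, R2 with R2/(R1+R2) = 0.345 and R1‖R2 ≤ 3.87 kΩ will meet the spec.)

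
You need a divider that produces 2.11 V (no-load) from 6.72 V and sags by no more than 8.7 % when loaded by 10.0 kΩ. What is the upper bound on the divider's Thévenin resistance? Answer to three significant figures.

R_th ≤ 953 Ω

Loading drop = R_th/(R_th + R_L) ≤ 0.0870, so R_th ≤ R_L · ε/(1−ε) = 10.0 kΩ × 0.0870/0.9130 = 953 Ω.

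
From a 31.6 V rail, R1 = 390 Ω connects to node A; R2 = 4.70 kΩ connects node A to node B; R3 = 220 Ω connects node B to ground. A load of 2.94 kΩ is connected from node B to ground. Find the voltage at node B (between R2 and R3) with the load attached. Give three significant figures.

At node B, R3 is in parallel with the load: R3‖R_L = 204.7 Ω.
Below node A the resistance is R2 + (R3‖R_L) = 4905 Ω, so V_A = 31.6 × 4905/5295 = 29.27 V.
Then V_B = V_A × (R3‖R_L)/(R2 + R3‖R_L) = 29.27 × 204.7/4905 = 1.22 V.

V ≈ 1.22 V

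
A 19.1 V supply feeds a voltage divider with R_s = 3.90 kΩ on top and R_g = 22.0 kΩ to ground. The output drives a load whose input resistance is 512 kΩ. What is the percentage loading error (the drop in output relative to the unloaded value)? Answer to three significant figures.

The divider's output (Thévenin) resistance is R_s‖R_g = 3.313 kΩ.
Fractional drop under load = R_th/(R_th + R_L) = 3.313 / (3.313 + 512) = 0.006429.
So the output falls by 0.643 %.

0.643 %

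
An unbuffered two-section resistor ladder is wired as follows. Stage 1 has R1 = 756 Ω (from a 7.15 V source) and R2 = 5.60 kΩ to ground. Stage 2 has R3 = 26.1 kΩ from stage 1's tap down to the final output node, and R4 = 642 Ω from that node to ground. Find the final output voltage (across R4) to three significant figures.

Stage 2 presents R3+R4 = 26740 Ω as a load on stage 1's tap.
Stage 1's lower leg becomes R2‖(R3+R4) = 4630 Ω, so V_mid = 7.15 × 4630/5386 = 6.146 V.
Stage 2 is itself unloaded: V_out = V_mid × R4/(R3+R4) = 6.146 × 642/26740 = 0.148 V.

V_out ≈ 0.148 V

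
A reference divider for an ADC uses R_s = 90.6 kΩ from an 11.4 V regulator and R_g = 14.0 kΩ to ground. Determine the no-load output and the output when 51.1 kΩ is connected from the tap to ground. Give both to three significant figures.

Unloaded: 1.53 V; loaded: 1.23 V

Open-circuit: V = 11.4 × 14.0/(90.6 + 14.0) = 1.53 V.
With the load, R_g becomes R_g‖R_L = 10.99 kΩ, so V = 11.4 × 10.99/101.6 = 1.23 V.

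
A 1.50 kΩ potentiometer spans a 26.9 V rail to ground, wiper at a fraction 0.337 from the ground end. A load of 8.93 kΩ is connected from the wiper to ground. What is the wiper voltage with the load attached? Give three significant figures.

The wiper splits the pot into (1−α)R = 994.5 Ω above and αR = 505.5 Ω below.
Lower section ‖ load = 478.4 Ω.
V_wiper = 26.9 × 478.4/(994.5 + 478.4) = 8.74 V.

V ≈ 8.74 V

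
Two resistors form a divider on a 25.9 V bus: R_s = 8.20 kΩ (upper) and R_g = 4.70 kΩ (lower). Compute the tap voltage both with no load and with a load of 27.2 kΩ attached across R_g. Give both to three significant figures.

Unloaded: 9.44 V; loaded: 8.50 V

Open-circuit: V = 25.9 × 4.70/(8.20 + 4.70) = 9.44 V.
With the load, R_g becomes R_g‖R_L = 4.008 kΩ, so V = 25.9 × 4.008/12.21 = 8.50 V.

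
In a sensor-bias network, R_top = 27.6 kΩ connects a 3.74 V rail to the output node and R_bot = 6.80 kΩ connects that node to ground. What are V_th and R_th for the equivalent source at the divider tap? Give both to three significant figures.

V_th = 0.739 V, R_th = 5.46 kΩ

V_th is the open-circuit tap voltage: 3.74 × 6.80/(27.6 + 6.80) = 0.739 V.
With the supply zeroed, R_top and R_bot appear in parallel from the tap: R_th = R_top‖R_bot = (27.6 × 6.80)/34.40 = 5.46 kΩ.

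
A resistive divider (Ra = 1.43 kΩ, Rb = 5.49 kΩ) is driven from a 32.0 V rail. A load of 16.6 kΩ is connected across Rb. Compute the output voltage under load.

V_out ≈ 23.8 V

The load sits in parallel with Rb: Rb‖R_L = (5.49 × 16.6) / (5.49 + 16.6) = 4.126 kΩ.
V_out = 32.0 × 4.126 / (1.43 + 4.126) = 32.0 × 4.126/5.556 = 23.8 V.
(Unloaded it would have been 25.4 V.)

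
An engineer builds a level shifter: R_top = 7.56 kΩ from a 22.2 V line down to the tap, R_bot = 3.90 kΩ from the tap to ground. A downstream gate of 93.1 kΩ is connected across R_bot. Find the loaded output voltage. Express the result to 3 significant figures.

The load sits in parallel with R_bot: R_bot‖R_L = (3.90 × 93.1) / (3.90 + 93.1) = 3.743 kΩ.
V_out = 22.2 × 3.743 / (7.56 + 3.743) = 22.2 × 3.743/11.30 = 7.35 V.
(Unloaded it would have been 7.55 V.)

V_out ≈ 7.35 V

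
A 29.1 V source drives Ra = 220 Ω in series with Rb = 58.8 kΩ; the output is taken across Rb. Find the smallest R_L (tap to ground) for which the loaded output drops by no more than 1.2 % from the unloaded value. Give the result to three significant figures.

R_L(min) ≈ 18.0 kΩ

Output resistance R_th = Ra‖Rb = (220 × 58800)/59020 = 219.2 Ω.
The fractional drop is R_th/(R_th + R_L); requiring this ≤ 0.0120 gives R_L ≥ R_th(1/0.0120 − 1) = 219.2 × 82.33 = 18.0 kΩ.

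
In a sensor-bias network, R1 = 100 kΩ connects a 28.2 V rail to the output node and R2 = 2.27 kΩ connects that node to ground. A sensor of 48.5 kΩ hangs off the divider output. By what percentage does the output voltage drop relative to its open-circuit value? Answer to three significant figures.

The divider's output (Thévenin) resistance is R1‖R2 = 2.220 kΩ.
Fractional drop under load = R_th/(R_th + R_L) = 2.220 / (2.220 + 48.5) = 0.04376.
So the output falls by 4.38 %.

4.38 %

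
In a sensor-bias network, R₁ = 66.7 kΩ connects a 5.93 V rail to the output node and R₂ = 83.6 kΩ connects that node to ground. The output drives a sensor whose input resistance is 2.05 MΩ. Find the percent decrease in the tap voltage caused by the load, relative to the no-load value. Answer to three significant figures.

1.78 %

The divider's output (Thévenin) resistance is R₁‖R₂ = 37.10 kΩ.
Fractional drop under load = R_th/(R_th + R_L) = 37.10 / (37.10 + 2050) = 0.01778.
So the output falls by 1.78 %.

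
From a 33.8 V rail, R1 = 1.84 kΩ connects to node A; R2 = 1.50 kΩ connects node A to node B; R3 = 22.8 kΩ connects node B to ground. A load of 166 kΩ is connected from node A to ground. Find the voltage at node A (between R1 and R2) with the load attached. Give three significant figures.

Below node A the series string R2+R3 = 24.30 kΩ sits in parallel with the 166 kΩ load: 21.20 kΩ.
V_A = 33.8 × 21.20/(1.84 + 21.20) = 31.1 V.

V ≈ 31.1 V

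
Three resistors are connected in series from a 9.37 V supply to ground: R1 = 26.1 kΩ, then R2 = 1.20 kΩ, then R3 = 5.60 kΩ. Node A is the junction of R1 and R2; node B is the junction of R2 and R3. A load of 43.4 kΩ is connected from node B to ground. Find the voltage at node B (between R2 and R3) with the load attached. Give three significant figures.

At node B, R3 is in parallel with the load: R3‖R_L = 4.960 kΩ.
Below node A the resistance is R2 + (R3‖R_L) = 6.160 kΩ, so V_A = 9.37 × 6.160/32.26 = 1.789 V.
Then V_B = V_A × (R3‖R_L)/(R2 + R3‖R_L) = 1.789 × 4.960/6.160 = 1.44 V.

V ≈ 1.44 V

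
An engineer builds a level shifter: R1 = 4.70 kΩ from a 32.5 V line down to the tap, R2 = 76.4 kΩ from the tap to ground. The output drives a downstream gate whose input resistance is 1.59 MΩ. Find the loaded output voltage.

V_out ≈ 30.5 V

The load sits in parallel with R2: R2‖R_L = (76.4 × 1590) / (76.4 + 1590) = 72.90 kΩ.
V_out = 32.5 × 72.90 / (4.70 + 72.90) = 32.5 × 72.90/77.60 = 30.5 V.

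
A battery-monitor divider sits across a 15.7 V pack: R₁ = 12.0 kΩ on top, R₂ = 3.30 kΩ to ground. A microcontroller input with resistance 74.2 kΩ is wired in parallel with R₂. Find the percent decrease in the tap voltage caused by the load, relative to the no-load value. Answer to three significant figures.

3.37 %

The divider's output (Thévenin) resistance is R₁‖R₂ = 2.588 kΩ.
Fractional drop under load = R_th/(R_th + R_L) = 2.588 / (2.588 + 74.2) = 0.03371.
So the output falls by 3.37 %.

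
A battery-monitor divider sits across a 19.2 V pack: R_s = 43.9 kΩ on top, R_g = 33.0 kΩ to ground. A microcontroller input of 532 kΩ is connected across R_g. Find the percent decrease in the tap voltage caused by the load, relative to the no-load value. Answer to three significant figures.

The divider's output (Thévenin) resistance is R_s‖R_g = 18.84 kΩ.
Fractional drop under load = R_th/(R_th + R_L) = 18.84 / (18.84 + 532) = 0.03420.
So the output falls by 3.42 %.

3.42 %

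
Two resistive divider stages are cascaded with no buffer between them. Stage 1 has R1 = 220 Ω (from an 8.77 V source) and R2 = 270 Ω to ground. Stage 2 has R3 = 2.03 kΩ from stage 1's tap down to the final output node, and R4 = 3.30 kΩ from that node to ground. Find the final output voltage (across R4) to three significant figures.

V_out ≈ 2.93 V

Stage 2 presents R3+R4 = 5330 Ω as a load on stage 1's tap.
Stage 1's lower leg becomes R2‖(R3+R4) = 257.0 Ω, so V_mid = 8.77 × 257.0/477.0 = 4.725 V.
Stage 2 is itself unloaded: V_out = V_mid × R4/(R3+R4) = 4.725 × 3300/5330 = 2.93 V.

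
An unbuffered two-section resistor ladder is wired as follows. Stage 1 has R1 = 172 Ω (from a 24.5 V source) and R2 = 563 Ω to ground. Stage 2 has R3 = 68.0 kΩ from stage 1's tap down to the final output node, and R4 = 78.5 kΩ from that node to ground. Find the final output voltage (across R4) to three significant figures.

V_out ≈ 10.0 V

Stage 2 presents R3+R4 = 146500 Ω as a load on stage 1's tap.
Stage 1's lower leg becomes R2‖(R3+R4) = 560.8 Ω, so V_mid = 24.5 × 560.8/732.8 = 18.75 V.
Stage 2 is itself unloaded: V_out = V_mid × R4/(R3+R4) = 18.75 × 78500/146500 = 10.0 V.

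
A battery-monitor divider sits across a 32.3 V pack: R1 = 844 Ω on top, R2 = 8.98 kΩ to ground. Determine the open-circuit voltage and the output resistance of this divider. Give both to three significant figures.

V_th is the open-circuit tap voltage: 32.3 × 8980/(844 + 8980) = 29.5 V.
With the supply zeroed, R1 and R2 appear in parallel from the tap: R_th = R1‖R2 = (844 × 8980)/9824 = 771 Ω.

V_th = 29.5 V, R_th = 771 Ω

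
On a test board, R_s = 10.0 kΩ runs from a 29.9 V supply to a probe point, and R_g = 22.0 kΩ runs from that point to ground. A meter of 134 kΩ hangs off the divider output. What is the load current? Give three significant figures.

I_L ≈ 0.146 mA

R_g‖R_L = 18.90 kΩ; V_out = 29.9 × 18.90/28.90 = 19.55 V.
I_L = V_out / R_L = 19.55 / 134 kΩ = 0.146 mA.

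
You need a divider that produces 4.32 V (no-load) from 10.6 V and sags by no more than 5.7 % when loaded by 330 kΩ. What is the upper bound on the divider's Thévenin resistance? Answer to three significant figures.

Loading drop = R_th/(R_th + R_L) ≤ 0.0570, so R_th ≤ R_L · ε/(1−ε) = 330 kΩ × 0.0570/0.9430 = 19.9 kΩ.

R_th ≤ 19.9 kΩ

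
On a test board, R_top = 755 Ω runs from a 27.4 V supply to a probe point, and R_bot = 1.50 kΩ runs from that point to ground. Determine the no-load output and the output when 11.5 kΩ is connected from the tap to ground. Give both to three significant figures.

Open-circuit: V = 27.4 × 1500/(755 + 1500) = 18.2 V.
With the load, R_bot becomes R_bot‖R_L = 1327 Ω, so V = 27.4 × 1327/2082 = 17.5 V.

Unloaded: 18.2 V; loaded: 17.5 V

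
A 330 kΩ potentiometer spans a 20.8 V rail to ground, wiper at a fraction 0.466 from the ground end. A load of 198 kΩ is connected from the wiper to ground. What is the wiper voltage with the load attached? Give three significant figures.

The wiper splits the pot into (1−α)R = 176.2 kΩ above and αR = 153.8 kΩ below.
Lower section ‖ load = 86.56 kΩ.
V_wiper = 20.8 × 86.56/(176.2 + 86.56) = 6.85 V.

V ≈ 6.85 V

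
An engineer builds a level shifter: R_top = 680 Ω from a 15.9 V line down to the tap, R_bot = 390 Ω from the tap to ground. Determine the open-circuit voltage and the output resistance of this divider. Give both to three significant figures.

V_th is the open-circuit tap voltage: 15.9 × 390/(680 + 390) = 5.80 V.
With the supply zeroed, R_top and R_bot appear in parallel from the tap: R_th = R_top‖R_bot = (680 × 390)/1070 = 248 Ω.

V_th = 5.80 V, R_th = 248 Ω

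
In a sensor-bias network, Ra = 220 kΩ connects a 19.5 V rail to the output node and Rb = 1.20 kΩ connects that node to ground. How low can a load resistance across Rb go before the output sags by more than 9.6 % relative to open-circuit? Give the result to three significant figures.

Output resistance R_th = Ra‖Rb = (220 × 1.20)/221.2 = 1.193 kΩ.
The fractional drop is R_th/(R_th + R_L); requiring this ≤ 0.0960 gives R_L ≥ R_th(1/0.0960 − 1) = 1.193 × 9.417 = 11.2 kΩ.

R_L(min) ≈ 11.2 kΩ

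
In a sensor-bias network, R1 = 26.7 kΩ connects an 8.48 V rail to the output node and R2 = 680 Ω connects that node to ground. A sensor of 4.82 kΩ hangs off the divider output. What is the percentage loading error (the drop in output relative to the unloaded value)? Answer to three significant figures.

The divider's output (Thévenin) resistance is R1‖R2 = 663.1 Ω.
Fractional drop under load = R_th/(R_th + R_L) = 663.1 / (663.1 + 4820) = 0.1209.
So the output falls by 12.1 %.

12.1 %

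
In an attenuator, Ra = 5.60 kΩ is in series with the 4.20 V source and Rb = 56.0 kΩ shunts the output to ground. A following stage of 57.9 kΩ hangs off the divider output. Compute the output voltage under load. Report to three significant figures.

The load sits in parallel with Rb: Rb‖R_L = (56.0 × 57.9) / (56.0 + 57.9) = 28.47 kΩ.
V_out = 4.20 × 28.47 / (5.60 + 28.47) = 4.20 × 28.47/34.07 = 3.51 V.

V_out ≈ 3.51 V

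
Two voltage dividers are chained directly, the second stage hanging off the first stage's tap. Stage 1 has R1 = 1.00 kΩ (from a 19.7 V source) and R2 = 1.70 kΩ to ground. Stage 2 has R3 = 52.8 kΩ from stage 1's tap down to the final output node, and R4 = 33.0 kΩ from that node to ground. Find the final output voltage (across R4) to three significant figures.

V_out ≈ 4.74 V

Stage 2 presents R3+R4 = 85.80 kΩ as a load on stage 1's tap.
Stage 1's lower leg becomes R2‖(R3+R4) = 1.667 kΩ, so V_mid = 19.7 × 1.667/2.667 = 12.31 V.
Stage 2 is itself unloaded: V_out = V_mid × R4/(R3+R4) = 12.31 × 33.0/85.80 = 4.74 V.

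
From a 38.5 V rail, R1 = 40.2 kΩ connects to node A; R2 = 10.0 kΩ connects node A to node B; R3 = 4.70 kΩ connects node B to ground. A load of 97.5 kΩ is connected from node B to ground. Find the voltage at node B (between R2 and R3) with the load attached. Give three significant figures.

At node B, R3 is in parallel with the load: R3‖R_L = 4.484 kΩ.
Below node A the resistance is R2 + (R3‖R_L) = 14.48 kΩ, so V_A = 38.5 × 14.48/54.68 = 10.20 V.
Then V_B = V_A × (R3‖R_L)/(R2 + R3‖R_L) = 10.20 × 4.484/14.48 = 3.16 V.

V ≈ 3.16 V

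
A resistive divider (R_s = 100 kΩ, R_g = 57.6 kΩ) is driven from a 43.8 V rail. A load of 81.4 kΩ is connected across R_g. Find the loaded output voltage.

V_out ≈ 11.0 V

The load sits in parallel with R_g: R_g‖R_L = (57.6 × 81.4) / (57.6 + 81.4) = 33.73 kΩ.
V_out = 43.8 × 33.73 / (100 + 33.73) = 43.8 × 33.73/133.7 = 11.0 V.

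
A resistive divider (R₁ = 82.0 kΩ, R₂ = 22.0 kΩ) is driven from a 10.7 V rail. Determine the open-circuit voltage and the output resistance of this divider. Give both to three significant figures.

V_th is the open-circuit tap voltage: 10.7 × 22.0/(82.0 + 22.0) = 2.26 V.
With the supply zeroed, R₁ and R₂ appear in parallel from the tap: R_th = R₁‖R₂ = (82.0 × 22.0)/104.0 = 17.3 kΩ.

V_th = 2.26 V, R_th = 17.3 kΩ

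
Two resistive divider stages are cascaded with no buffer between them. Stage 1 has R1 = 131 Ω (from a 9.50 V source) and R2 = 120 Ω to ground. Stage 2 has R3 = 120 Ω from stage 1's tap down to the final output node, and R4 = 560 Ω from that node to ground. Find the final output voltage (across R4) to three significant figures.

Stage 2 presents R3+R4 = 680.0 Ω as a load on stage 1's tap.
Stage 1's lower leg becomes R2‖(R3+R4) = 102.0 Ω, so V_mid = 9.50 × 102.0/233.0 = 4.159 V.
Stage 2 is itself unloaded: V_out = V_mid × R4/(R3+R4) = 4.159 × 560/680.0 = 3.42 V.

V_out ≈ 3.42 V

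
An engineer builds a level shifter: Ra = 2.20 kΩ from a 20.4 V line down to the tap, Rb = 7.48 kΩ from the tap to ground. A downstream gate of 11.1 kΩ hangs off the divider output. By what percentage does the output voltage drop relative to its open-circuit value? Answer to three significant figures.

13.3 %

The divider's output (Thévenin) resistance is Ra‖Rb = 1.700 kΩ.
Fractional drop under load = R_th/(R_th + R_L) = 1.700 / (1.700 + 11.1) = 0.1328.
So the output falls by 13.3 %.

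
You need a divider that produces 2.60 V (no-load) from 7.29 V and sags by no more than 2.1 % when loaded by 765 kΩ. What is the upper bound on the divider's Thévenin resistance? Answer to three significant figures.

R_th ≤ 16.4 kΩ

Loading drop = R_th/(R_th + R_L) ≤ 0.0210, so R_th ≤ R_L · ε/(1−ε) = 765 kΩ × 0.0210/0.9790 = 16.4 kΩ.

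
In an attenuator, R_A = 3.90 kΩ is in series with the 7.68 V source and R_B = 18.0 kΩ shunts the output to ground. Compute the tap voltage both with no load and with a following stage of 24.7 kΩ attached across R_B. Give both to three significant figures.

Open-circuit: V = 7.68 × 18.0/(3.90 + 18.0) = 6.31 V.
With the load, R_B becomes R_B‖R_L = 10.41 kΩ, so V = 7.68 × 10.41/14.31 = 5.59 V.

Unloaded: 6.31 V; loaded: 5.59 V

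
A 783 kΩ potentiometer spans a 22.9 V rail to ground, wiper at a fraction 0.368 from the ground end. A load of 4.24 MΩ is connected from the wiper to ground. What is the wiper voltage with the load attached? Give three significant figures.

V ≈ 8.08 V

The wiper splits the pot into (1−α)R = 494.9 kΩ above and αR = 288.1 kΩ below.
Lower section ‖ load = 269.8 kΩ.
V_wiper = 22.9 × 269.8/(494.9 + 269.8) = 8.08 V.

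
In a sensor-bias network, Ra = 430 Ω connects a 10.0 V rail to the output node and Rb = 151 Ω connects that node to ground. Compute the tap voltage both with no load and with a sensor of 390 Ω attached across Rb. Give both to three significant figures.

Unloaded: 2.60 V; loaded: 2.02 V

Open-circuit: V = 10.0 × 151/(430 + 151) = 2.60 V.
With the load, Rb becomes Rb‖R_L = 108.9 Ω, so V = 10.0 × 108.9/538.9 = 2.02 V.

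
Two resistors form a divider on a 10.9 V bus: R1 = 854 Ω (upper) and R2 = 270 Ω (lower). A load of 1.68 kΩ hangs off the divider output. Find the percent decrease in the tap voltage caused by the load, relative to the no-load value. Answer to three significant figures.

Unloaded V = 10.9 × 270/1124 = 2.6183 V.
Loaded: R2‖R_L = 232.6 Ω, giving V = 10.9 × 232.6/1087 = 2.3334 V.
Drop = (2.6183 − 2.3334) / 2.6183 = 10.9 %.

10.9 %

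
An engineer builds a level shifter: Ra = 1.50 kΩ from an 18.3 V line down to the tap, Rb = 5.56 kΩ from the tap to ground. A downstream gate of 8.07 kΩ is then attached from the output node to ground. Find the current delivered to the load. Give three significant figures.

Rb‖R_L = 3.292 kΩ; V_out = 18.3 × 3.292/4.792 = 12.57 V.
I_L = V_out / R_L = 12.57 / 8.07 kΩ = 1.56 mA.

I_L ≈ 1.56 mA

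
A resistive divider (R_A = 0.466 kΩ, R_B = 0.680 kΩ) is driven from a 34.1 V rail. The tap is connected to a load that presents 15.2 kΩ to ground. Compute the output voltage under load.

The load sits in parallel with R_B: R_B‖R_L = (680 × 15200) / (680 + 15200) = 650.9 Ω.
V_out = 34.1 × 650.9 / (466 + 650.9) = 34.1 × 650.9/1117 = 19.9 V.

V_out ≈ 19.9 V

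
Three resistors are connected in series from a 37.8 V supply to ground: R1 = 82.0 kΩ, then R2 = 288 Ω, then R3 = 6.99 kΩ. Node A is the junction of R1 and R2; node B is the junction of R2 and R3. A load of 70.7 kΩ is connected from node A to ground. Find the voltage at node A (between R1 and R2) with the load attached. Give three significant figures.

V ≈ 2.82 V

Below node A the series string R2+R3 = 7278 Ω sits in parallel with the 70700 Ω load: 6599 Ω.
V_A = 37.8 × 6599/(82000 + 6599) = 2.82 V.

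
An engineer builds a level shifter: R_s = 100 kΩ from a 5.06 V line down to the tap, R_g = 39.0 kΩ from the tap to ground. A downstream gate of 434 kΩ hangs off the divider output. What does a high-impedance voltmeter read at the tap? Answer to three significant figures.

The load sits in parallel with R_g: R_g‖R_L = (39.0 × 434) / (39.0 + 434) = 35.78 kΩ.
V_out = 5.06 × 35.78 / (100 + 35.78) = 5.06 × 35.78/135.8 = 1.33 V.
(Unloaded it would have been 1.42 V.)

V_out ≈ 1.33 V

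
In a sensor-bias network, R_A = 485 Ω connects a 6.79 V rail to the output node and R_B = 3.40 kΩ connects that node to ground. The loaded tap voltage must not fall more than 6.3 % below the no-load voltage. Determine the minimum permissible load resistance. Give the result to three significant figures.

R_L(min) ≈ 6.31 kΩ

Output resistance R_th = R_A‖R_B = (485 × 3400)/3885 = 424.5 Ω.
The fractional drop is R_th/(R_th + R_L); requiring this ≤ 0.0630 gives R_L ≥ R_th(1/0.0630 − 1) = 424.5 × 14.87 = 6.31 kΩ.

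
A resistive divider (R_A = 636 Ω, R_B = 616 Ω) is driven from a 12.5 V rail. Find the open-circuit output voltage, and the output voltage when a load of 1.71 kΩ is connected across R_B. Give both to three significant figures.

Open-circuit: V = 12.5 × 616/(636 + 616) = 6.15 V.
With the load, R_B becomes R_B‖R_L = 452.9 Ω, so V = 12.5 × 452.9/1089 = 5.20 V.

Unloaded: 6.15 V; loaded: 5.20 V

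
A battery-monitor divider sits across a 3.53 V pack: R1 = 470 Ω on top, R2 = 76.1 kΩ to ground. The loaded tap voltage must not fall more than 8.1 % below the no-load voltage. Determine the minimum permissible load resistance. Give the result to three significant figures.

R_L(min) ≈ 5.30 kΩ

Output resistance R_th = R1‖R2 = (470 × 76100)/76570 = 467.1 Ω.
The fractional drop is R_th/(R_th + R_L); requiring this ≤ 0.0810 gives R_L ≥ R_th(1/0.0810 − 1) = 467.1 × 11.35 = 5.30 kΩ.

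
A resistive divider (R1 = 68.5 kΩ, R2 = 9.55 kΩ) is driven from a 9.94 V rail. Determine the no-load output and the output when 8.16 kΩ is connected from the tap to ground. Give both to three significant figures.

Open-circuit: V = 9.94 × 9.55/(68.5 + 9.55) = 1.22 V.
With the load, R2 becomes R2‖R_L = 4.400 kΩ, so V = 9.94 × 4.400/72.90 = 0.600 V.

Unloaded: 1.22 V; loaded: 0.600 V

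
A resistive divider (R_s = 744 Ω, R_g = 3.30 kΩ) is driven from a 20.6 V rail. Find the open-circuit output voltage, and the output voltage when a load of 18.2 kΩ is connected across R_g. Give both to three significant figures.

Open-circuit: V = 20.6 × 3300/(744 + 3300) = 16.8 V.
With the load, R_g becomes R_g‖R_L = 2793 Ω, so V = 20.6 × 2793/3537 = 16.3 V.

Unloaded: 16.8 V; loaded: 16.3 V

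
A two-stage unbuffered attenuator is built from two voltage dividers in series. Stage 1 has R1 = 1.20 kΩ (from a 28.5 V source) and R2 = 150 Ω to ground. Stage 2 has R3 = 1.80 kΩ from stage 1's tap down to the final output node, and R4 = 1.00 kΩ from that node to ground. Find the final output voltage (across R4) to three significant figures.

Stage 2 presents R3+R4 = 2800 Ω as a load on stage 1's tap.
Stage 1's lower leg becomes R2‖(R3+R4) = 142.4 Ω, so V_mid = 28.5 × 142.4/1342 = 3.023 V.
Stage 2 is itself unloaded: V_out = V_mid × R4/(R3+R4) = 3.023 × 1000/2800 = 1.08 V.

V_out ≈ 1.08 V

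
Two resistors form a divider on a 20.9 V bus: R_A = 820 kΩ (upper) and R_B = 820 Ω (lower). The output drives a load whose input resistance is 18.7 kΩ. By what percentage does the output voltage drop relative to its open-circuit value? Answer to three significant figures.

4.20 %

The divider's output (Thévenin) resistance is R_A‖R_B = 819.2 Ω.
Fractional drop under load = R_th/(R_th + R_L) = 819.2 / (819.2 + 18700) = 0.04197.
So the output falls by 4.20 %.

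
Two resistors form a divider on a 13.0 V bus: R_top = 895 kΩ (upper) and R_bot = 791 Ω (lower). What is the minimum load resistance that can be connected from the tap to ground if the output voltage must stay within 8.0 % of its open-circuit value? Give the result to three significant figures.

Output resistance R_th = R_top‖R_bot = (895000 × 791)/895800 = 790.3 Ω.
The fractional drop is R_th/(R_th + R_L); requiring this ≤ 0.0800 gives R_L ≥ R_th(1/0.0800 − 1) = 790.3 × 11.50 = 9.09 kΩ.

R_L(min) ≈ 9.09 kΩ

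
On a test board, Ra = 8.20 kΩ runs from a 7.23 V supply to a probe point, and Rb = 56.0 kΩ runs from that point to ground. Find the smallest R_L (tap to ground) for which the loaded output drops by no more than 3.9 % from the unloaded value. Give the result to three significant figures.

R_L(min) ≈ 176 kΩ

Output resistance R_th = Ra‖Rb = (8.20 × 56.0)/64.20 = 7.153 kΩ.
The fractional drop is R_th/(R_th + R_L); requiring this ≤ 0.0390 gives R_L ≥ R_th(1/0.0390 − 1) = 7.153 × 24.64 = 176 kΩ.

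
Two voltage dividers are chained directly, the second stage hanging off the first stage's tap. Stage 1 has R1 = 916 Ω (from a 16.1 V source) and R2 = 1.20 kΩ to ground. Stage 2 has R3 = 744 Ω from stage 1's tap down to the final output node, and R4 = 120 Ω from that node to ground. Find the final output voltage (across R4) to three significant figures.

V_out ≈ 0.792 V

Stage 2 presents R3+R4 = 864.0 Ω as a load on stage 1's tap.
Stage 1's lower leg becomes R2‖(R3+R4) = 502.3 Ω, so V_mid = 16.1 × 502.3/1418 = 5.702 V.
Stage 2 is itself unloaded: V_out = V_mid × R4/(R3+R4) = 5.702 × 120/864.0 = 0.792 V.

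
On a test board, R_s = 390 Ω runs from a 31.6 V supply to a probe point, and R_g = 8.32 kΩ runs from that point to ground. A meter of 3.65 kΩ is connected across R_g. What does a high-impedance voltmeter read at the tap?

The load sits in parallel with R_g: R_g‖R_L = (8320 × 3650) / (8320 + 3650) = 2537 Ω.
V_out = 31.6 × 2537 / (390 + 2537) = 31.6 × 2537/2927 = 27.4 V.
(Unloaded it would have been 30.2 V.)

V_out ≈ 27.4 V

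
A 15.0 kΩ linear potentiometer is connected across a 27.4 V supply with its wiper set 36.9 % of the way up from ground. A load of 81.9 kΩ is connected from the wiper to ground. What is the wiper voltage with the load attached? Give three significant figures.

V ≈ 9.70 V

The wiper splits the pot into (1−α)R = 9.465 kΩ above and αR = 5.535 kΩ below.
Lower section ‖ load = 5.185 kΩ.
V_wiper = 27.4 × 5.185/(9.465 + 5.185) = 9.70 V.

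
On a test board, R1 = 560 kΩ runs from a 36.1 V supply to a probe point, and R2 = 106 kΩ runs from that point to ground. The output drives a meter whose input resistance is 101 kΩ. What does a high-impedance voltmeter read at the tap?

The load sits in parallel with R2: R2‖R_L = (106 × 101) / (106 + 101) = 51.72 kΩ.
V_out = 36.1 × 51.72 / (560 + 51.72) = 36.1 × 51.72/611.7 = 3.05 V.
(Unloaded it would have been 5.75 V.)

V_out ≈ 3.05 V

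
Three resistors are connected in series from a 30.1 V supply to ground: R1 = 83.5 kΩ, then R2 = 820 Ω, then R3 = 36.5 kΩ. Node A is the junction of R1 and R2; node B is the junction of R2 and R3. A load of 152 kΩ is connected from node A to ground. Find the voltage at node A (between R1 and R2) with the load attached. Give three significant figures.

V ≈ 7.95 V

Below node A the series string R2+R3 = 37320 Ω sits in parallel with the 152000 Ω load: 29960 Ω.
V_A = 30.1 × 29960/(83500 + 29960) = 7.95 V.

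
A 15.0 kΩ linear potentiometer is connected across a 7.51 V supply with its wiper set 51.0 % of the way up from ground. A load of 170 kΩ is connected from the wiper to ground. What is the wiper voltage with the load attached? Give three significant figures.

The wiper splits the pot into (1−α)R = 7.350 kΩ above and αR = 7.650 kΩ below.
Lower section ‖ load = 7.321 kΩ.
V_wiper = 7.51 × 7.321/(7.350 + 7.321) = 3.75 V.

V ≈ 3.75 V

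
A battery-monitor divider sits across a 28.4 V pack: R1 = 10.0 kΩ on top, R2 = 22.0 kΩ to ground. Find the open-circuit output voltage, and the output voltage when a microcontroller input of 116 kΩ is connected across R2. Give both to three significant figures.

Open-circuit: V = 28.4 × 22.0/(10.0 + 22.0) = 19.5 V.
With the load, R2 becomes R2‖R_L = 18.49 kΩ, so V = 28.4 × 18.49/28.49 = 18.4 V.

Unloaded: 19.5 V; loaded: 18.4 V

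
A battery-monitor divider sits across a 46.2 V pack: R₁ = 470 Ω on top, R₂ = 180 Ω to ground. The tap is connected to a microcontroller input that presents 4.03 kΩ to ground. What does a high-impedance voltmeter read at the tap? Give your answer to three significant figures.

The load sits in parallel with R₂: R₂‖R_L = (180 × 4030) / (180 + 4030) = 172.3 Ω.
V_out = 46.2 × 172.3 / (470 + 172.3) = 46.2 × 172.3/642.3 = 12.4 V.

V_out ≈ 12.4 V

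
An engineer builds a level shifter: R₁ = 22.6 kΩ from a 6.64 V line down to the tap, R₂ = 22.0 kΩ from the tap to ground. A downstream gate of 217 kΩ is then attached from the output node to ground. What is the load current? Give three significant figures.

R₂‖R_L = 19.97 kΩ; V_out = 6.64 × 19.97/42.57 = 3.115 V.
I_L = V_out / R_L = 3.115 / 217 kΩ = 0.0144 mA.

I_L ≈ 0.0144 mA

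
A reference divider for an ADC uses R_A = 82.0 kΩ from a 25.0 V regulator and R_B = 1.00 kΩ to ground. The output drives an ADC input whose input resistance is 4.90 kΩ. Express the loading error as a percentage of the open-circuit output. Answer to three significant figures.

Unloaded V = 25.0 × 1.00/83.00 = 0.3012 V.
Loaded: R_B‖R_L = 0.8305 kΩ, giving V = 25.0 × 0.8305/82.83 = 0.2507 V.
Drop = (0.3012 − 0.2507) / 0.3012 = 16.8 %.

16.8 %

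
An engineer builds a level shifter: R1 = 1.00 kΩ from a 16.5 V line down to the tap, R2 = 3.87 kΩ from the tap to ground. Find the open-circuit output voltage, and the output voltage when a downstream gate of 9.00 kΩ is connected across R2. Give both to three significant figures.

Unloaded: 13.1 V; loaded: 12.0 V

Open-circuit: V = 16.5 × 3.87/(1.00 + 3.87) = 13.1 V.
With the load, R2 becomes R2‖R_L = 2.706 kΩ, so V = 16.5 × 2.706/3.706 = 12.0 V.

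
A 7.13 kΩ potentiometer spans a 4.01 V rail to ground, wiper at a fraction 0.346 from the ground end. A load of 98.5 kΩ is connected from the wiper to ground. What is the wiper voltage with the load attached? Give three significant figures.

The wiper splits the pot into (1−α)R = 4.663 kΩ above and αR = 2.467 kΩ below.
Lower section ‖ load = 2.407 kΩ.
V_wiper = 4.01 × 2.407/(4.663 + 2.407) = 1.37 V.

V ≈ 1.37 V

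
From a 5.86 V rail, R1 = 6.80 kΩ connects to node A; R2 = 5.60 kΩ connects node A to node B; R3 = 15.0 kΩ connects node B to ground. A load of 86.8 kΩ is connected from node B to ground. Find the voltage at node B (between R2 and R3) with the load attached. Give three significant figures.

At node B, R3 is in parallel with the load: R3‖R_L = 12.79 kΩ.
Below node A the resistance is R2 + (R3‖R_L) = 18.39 kΩ, so V_A = 5.86 × 18.39/25.19 = 4.278 V.
Then V_B = V_A × (R3‖R_L)/(R2 + R3‖R_L) = 4.278 × 12.79/18.39 = 2.98 V.

V ≈ 2.98 V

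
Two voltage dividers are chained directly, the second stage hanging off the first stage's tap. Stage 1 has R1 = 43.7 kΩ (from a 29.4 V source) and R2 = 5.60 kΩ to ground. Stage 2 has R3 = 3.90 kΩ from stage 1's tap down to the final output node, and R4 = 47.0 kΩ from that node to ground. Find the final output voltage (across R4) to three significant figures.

V_out ≈ 2.81 V

Stage 2 presents R3+R4 = 50.90 kΩ as a load on stage 1's tap.
Stage 1's lower leg becomes R2‖(R3+R4) = 5.045 kΩ, so V_mid = 29.4 × 5.045/48.74 = 3.043 V.
Stage 2 is itself unloaded: V_out = V_mid × R4/(R3+R4) = 3.043 × 47.0/50.90 = 2.81 V.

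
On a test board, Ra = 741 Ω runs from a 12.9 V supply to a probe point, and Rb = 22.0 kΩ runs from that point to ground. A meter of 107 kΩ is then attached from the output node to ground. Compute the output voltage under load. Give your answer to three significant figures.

The load sits in parallel with Rb: Rb‖R_L = (22000 × 107000) / (22000 + 107000) = 18250 Ω.
V_out = 12.9 × 18250 / (741 + 18250) = 12.9 × 18250/18990 = 12.4 V.
(Unloaded it would have been 12.5 V.)

V_out ≈ 12.4 V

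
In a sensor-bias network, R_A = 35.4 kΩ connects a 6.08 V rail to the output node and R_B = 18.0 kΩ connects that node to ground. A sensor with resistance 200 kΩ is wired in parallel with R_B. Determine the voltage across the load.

V_out ≈ 1.93 V

The load sits in parallel with R_B: R_B‖R_L = (18.0 × 200) / (18.0 + 200) = 16.51 kΩ.
V_out = 6.08 × 16.51 / (35.4 + 16.51) = 6.08 × 16.51/51.91 = 1.93 V.
(Unloaded it would have been 2.05 V.)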